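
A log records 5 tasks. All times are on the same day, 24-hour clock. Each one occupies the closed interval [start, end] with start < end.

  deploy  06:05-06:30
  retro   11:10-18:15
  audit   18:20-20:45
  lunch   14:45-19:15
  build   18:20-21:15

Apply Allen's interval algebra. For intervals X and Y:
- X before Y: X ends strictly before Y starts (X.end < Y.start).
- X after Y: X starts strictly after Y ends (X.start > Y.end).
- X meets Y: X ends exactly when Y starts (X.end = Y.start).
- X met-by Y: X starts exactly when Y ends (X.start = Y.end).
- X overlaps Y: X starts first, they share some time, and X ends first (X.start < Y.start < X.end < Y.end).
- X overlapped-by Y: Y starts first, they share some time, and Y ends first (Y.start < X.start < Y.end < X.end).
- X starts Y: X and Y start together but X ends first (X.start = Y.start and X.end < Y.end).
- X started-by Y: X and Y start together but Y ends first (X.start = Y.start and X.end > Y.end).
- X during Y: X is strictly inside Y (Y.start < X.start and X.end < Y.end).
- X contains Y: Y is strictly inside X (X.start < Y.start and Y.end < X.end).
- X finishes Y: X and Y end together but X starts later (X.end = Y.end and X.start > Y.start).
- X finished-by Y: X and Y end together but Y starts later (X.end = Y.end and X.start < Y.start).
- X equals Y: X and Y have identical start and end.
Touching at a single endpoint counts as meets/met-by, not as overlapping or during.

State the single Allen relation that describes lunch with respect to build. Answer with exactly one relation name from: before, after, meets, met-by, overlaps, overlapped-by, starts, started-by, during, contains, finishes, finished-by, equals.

overlaps

lunch = [14:45, 19:15]; build = [18:20, 21:15].
Compare endpoints: lunch.start < build.start, lunch.start < build.end, lunch.end > build.start, lunch.end < build.end.
That pattern is 'overlaps'.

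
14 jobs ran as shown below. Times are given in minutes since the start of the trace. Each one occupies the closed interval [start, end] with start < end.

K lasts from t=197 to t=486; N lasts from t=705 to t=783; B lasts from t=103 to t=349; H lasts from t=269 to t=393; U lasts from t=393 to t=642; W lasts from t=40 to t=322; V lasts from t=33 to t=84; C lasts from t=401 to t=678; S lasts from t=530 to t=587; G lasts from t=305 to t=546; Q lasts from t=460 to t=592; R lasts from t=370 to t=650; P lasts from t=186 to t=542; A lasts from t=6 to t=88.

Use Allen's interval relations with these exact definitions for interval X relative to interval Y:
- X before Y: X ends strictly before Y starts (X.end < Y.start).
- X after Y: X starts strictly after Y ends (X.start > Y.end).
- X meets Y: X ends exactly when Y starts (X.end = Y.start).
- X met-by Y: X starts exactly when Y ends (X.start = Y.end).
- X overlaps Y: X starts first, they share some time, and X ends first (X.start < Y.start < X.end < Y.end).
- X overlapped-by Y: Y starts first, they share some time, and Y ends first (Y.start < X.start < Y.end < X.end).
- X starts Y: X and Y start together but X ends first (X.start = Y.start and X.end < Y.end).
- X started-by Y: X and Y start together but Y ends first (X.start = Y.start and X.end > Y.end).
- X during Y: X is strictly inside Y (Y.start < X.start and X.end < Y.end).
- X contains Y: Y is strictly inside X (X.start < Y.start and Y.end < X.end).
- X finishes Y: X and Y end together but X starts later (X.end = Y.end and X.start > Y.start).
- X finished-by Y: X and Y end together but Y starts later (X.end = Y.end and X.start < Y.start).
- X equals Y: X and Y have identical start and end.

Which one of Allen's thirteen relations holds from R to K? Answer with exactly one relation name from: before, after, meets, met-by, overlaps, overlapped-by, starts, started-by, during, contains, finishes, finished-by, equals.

R = [t=370, t=650]; K = [t=197, t=486].
Compare endpoints: R.start > K.start, R.start < K.end, R.end > K.start, R.end > K.end.
That pattern is 'overlapped-by'.

overlapped-by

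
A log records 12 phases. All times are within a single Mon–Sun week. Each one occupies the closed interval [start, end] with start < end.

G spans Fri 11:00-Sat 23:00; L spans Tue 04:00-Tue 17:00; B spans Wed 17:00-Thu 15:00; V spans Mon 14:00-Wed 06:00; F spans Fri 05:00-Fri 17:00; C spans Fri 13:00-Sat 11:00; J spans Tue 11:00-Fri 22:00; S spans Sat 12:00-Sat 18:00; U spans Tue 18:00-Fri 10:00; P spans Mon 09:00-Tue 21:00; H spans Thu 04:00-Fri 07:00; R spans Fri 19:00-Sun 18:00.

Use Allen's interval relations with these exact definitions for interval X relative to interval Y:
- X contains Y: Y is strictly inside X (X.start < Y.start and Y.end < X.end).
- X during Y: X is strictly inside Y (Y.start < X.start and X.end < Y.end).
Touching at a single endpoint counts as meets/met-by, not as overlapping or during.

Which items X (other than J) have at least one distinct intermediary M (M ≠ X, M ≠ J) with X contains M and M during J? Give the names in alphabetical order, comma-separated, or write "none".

Target J = [Tue 11:00, Fri 22:00].
Intermediaries M with M during J: B, F, H, U.
Via B — items with X contains B: U.
Via F — items with X contains F: none.
Via H — items with X contains H: U.
Via U — items with X contains U: none.
Union: U.

U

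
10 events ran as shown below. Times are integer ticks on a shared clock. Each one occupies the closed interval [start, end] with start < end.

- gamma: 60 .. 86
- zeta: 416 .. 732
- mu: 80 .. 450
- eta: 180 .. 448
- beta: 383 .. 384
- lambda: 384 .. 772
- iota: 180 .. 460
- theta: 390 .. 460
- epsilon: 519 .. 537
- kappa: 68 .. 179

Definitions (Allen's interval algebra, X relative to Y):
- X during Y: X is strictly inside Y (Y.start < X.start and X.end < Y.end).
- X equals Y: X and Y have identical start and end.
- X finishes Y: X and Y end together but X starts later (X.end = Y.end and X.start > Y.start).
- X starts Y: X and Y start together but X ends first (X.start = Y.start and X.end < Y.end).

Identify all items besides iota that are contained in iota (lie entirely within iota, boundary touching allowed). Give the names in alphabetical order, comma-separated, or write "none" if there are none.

Target iota = [180, 460].
beta [383, 384] → during → yes.
epsilon [519, 537] → after → no.
eta [180, 448] → starts → yes.
gamma [60, 86] → before → no.
kappa [68, 179] → before → no.
lambda [384, 772] → overlapped-by → no.
mu [80, 450] → overlaps → no.
theta [390, 460] → finishes → yes.
zeta [416, 732] → overlapped-by → no.
Result: beta, eta, theta.

beta, eta, theta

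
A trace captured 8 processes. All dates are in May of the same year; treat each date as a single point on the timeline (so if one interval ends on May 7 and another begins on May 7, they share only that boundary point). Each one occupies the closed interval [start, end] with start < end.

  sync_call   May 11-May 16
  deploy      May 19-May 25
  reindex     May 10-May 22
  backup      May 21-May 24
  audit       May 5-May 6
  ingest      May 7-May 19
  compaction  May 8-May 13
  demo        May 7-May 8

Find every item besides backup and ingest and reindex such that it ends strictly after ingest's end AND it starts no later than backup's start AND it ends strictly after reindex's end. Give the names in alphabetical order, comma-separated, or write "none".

deploy

Conditions: its end is strictly after ingest's end (X.end > May 19) AND its start is no later than backup's start (X.start <= May 21) AND its end is strictly after reindex's end (X.end > May 22).
audit: end May 6 > May 19? ✗; start May 5 <= May 21? ✓; end May 6 > May 22? ✗ → no.
compaction: end May 13 > May 19? ✗; start May 8 <= May 21? ✓; end May 13 > May 22? ✗ → no.
demo: end May 8 > May 19? ✗; start May 7 <= May 21? ✓; end May 8 > May 22? ✗ → no.
deploy: end May 25 > May 19? ✓; start May 19 <= May 21? ✓; end May 25 > May 22? ✓ → yes.
sync_call: end May 16 > May 19? ✗; start May 11 <= May 21? ✓; end May 16 > May 22? ✗ → no.
Result: deploy.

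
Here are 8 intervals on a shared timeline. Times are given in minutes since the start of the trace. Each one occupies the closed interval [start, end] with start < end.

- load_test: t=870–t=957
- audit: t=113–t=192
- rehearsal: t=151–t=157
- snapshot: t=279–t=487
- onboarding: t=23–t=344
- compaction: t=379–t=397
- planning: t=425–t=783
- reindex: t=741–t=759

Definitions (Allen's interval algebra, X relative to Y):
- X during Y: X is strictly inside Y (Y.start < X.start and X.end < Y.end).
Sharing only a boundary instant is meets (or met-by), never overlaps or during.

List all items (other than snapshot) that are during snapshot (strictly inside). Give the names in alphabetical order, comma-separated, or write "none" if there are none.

Target snapshot = [t=279, t=487].
audit [t=113, t=192] → before → no.
compaction [t=379, t=397] → during → yes.
load_test [t=870, t=957] → after → no.
onboarding [t=23, t=344] → overlaps → no.
planning [t=425, t=783] → overlapped-by → no.
rehearsal [t=151, t=157] → before → no.
reindex [t=741, t=759] → after → no.
Result: compaction.

compaction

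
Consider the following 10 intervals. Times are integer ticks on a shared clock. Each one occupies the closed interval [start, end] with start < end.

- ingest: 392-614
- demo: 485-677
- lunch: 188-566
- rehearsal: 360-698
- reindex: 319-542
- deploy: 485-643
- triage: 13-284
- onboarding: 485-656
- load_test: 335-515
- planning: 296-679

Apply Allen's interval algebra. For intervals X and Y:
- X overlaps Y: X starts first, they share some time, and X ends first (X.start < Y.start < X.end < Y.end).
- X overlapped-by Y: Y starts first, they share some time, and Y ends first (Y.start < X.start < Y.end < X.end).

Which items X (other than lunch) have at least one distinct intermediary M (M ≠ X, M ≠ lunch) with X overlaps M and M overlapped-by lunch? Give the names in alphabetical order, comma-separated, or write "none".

Target lunch = [188, 566].
Intermediaries M with M overlapped-by lunch: demo, deploy, ingest, onboarding, planning, rehearsal.
Via demo — items with X overlaps demo: ingest, load_test, reindex.
Via deploy — items with X overlaps deploy: ingest, load_test, reindex.
Via ingest — items with X overlaps ingest: load_test, reindex.
Via onboarding — items with X overlaps onboarding: ingest, load_test, reindex.
Via planning — items with X overlaps planning: none.
Via rehearsal — items with X overlaps rehearsal: load_test, planning, reindex.
Union: ingest, load_test, planning, reindex.

ingest, load_test, planning, reindex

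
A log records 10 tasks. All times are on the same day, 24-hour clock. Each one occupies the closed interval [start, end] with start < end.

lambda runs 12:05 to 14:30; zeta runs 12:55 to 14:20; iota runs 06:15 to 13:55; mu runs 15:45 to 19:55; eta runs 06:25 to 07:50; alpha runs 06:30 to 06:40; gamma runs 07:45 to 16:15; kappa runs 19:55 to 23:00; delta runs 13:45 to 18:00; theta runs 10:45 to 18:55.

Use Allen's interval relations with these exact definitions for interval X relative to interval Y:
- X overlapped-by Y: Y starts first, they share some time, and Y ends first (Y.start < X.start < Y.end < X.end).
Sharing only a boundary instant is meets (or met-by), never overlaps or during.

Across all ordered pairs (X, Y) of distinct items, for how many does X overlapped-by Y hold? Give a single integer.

13

Checking all 90 ordered pairs for relation 'overlapped-by'; matching pairs in alphabetical order:
(delta, gamma): delta overlapped-by gamma ✓
(delta, iota): delta overlapped-by iota ✓
(delta, lambda): delta overlapped-by lambda ✓
(delta, zeta): delta overlapped-by zeta ✓
(gamma, eta): gamma overlapped-by eta ✓
(gamma, iota): gamma overlapped-by iota ✓
(lambda, iota): lambda overlapped-by iota ✓
(mu, delta): mu overlapped-by delta ✓
(mu, gamma): mu overlapped-by gamma ✓
(mu, theta): mu overlapped-by theta ✓
(theta, gamma): theta overlapped-by gamma ✓
(theta, iota): theta overlapped-by iota ✓
(zeta, iota): zeta overlapped-by iota ✓
Count: 13.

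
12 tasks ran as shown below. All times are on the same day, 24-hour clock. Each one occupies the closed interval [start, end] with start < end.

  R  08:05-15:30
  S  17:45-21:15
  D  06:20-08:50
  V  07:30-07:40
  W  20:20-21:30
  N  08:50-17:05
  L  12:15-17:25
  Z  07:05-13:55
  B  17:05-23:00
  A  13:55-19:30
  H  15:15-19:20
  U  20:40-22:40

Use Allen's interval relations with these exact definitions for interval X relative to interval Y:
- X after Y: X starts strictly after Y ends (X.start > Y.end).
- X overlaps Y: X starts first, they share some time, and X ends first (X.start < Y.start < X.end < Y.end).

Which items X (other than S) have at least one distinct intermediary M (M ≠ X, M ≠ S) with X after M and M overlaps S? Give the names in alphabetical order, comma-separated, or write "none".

Target S = [17:45, 21:15].
Intermediaries M with M overlaps S: A, H.
Via A — items with X after A: U, W.
Via H — items with X after H: U, W.
Union: U, W.

U, W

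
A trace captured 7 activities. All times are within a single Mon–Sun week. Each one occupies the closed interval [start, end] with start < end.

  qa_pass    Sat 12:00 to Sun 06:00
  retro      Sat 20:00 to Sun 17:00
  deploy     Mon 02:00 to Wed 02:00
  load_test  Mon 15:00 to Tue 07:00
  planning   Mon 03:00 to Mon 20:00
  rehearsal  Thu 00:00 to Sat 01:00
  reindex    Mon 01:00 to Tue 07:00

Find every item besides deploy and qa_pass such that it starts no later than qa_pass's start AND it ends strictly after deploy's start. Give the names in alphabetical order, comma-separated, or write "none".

load_test, planning, rehearsal, reindex

Conditions: its start is no later than qa_pass's start (X.start <= Sat 12:00) AND its end is strictly after deploy's start (X.end > Mon 02:00).
load_test: start Mon 15:00 <= Sat 12:00? ✓; end Tue 07:00 > Mon 02:00? ✓ → yes.
planning: start Mon 03:00 <= Sat 12:00? ✓; end Mon 20:00 > Mon 02:00? ✓ → yes.
rehearsal: start Thu 00:00 <= Sat 12:00? ✓; end Sat 01:00 > Mon 02:00? ✓ → yes.
reindex: start Mon 01:00 <= Sat 12:00? ✓; end Tue 07:00 > Mon 02:00? ✓ → yes.
retro: start Sat 20:00 <= Sat 12:00? ✗; end Sun 17:00 > Mon 02:00? ✓ → no.
Result: load_test, planning, rehearsal, reindex.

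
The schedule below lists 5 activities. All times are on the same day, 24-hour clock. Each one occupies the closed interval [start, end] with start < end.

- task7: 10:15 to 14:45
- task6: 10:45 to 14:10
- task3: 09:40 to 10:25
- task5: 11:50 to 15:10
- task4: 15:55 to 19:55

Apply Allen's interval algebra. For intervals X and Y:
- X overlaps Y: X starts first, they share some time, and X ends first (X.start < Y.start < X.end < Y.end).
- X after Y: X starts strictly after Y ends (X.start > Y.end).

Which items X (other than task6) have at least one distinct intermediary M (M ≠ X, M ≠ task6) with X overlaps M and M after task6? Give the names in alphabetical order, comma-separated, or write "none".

Target task6 = [10:45, 14:10].
Intermediaries M with M after task6: task4.
Via task4 — items with X overlaps task4: none.
Union: none.

none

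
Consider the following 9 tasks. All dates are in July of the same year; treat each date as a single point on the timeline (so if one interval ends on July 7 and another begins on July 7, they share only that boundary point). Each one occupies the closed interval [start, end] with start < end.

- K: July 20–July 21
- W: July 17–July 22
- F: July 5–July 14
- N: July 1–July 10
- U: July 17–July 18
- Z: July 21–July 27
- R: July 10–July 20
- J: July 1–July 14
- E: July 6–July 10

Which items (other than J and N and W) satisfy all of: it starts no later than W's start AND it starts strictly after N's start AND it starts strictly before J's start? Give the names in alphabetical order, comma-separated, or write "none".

none

Conditions: its start is no later than W's start (X.start <= July 17) AND its start is strictly after N's start (X.start > July 1) AND its start is strictly before J's start (X.start < July 1).
E: start July 6 <= July 17? ✓; start July 6 > July 1? ✓; start July 6 < July 1? ✗ → no.
F: start July 5 <= July 17? ✓; start July 5 > July 1? ✓; start July 5 < July 1? ✗ → no.
K: start July 20 <= July 17? ✗; start July 20 > July 1? ✓; start July 20 < July 1? ✗ → no.
R: start July 10 <= July 17? ✓; start July 10 > July 1? ✓; start July 10 < July 1? ✗ → no.
U: start July 17 <= July 17? ✓; start July 17 > July 1? ✓; start July 17 < July 1? ✗ → no.
Z: start July 21 <= July 17? ✗; start July 21 > July 1? ✓; start July 21 < July 1? ✗ → no.
Result: none.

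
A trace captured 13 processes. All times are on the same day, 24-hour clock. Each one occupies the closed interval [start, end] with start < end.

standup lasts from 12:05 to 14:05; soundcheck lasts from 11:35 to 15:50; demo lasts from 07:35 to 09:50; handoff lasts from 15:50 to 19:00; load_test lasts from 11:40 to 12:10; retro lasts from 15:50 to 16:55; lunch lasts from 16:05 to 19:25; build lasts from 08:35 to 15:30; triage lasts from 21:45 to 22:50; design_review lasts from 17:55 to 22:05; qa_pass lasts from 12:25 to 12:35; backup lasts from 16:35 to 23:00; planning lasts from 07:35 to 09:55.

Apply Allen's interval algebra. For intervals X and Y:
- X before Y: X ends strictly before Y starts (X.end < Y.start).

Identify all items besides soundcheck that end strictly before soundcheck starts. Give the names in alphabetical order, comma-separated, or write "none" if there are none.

Target soundcheck = [11:35, 15:50].
backup [16:35, 23:00] → after → no.
build [08:35, 15:30] → overlaps → no.
demo [07:35, 09:50] → before → yes.
design_review [17:55, 22:05] → after → no.
handoff [15:50, 19:00] → met-by → no.
load_test [11:40, 12:10] → during → no.
lunch [16:05, 19:25] → after → no.
planning [07:35, 09:55] → before → yes.
qa_pass [12:25, 12:35] → during → no.
retro [15:50, 16:55] → met-by → no.
standup [12:05, 14:05] → during → no.
triage [21:45, 22:50] → after → no.
Result: demo, planning.

demo, planning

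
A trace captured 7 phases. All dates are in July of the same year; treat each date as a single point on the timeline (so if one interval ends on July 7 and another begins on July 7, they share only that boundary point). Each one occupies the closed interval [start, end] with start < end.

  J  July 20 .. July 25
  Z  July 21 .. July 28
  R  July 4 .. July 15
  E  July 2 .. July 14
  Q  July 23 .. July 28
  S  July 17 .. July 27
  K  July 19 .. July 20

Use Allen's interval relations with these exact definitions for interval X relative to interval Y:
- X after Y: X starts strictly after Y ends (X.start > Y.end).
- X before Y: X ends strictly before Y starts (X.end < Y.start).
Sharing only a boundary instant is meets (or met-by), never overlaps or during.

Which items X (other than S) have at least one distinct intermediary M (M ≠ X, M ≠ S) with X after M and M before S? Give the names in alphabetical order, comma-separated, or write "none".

J, K, Q, Z

Target S = [July 17, July 27].
Intermediaries M with M before S: E, R.
Via E — items with X after E: J, K, Q, Z.
Via R — items with X after R: J, K, Q, Z.
Union: J, K, Q, Z.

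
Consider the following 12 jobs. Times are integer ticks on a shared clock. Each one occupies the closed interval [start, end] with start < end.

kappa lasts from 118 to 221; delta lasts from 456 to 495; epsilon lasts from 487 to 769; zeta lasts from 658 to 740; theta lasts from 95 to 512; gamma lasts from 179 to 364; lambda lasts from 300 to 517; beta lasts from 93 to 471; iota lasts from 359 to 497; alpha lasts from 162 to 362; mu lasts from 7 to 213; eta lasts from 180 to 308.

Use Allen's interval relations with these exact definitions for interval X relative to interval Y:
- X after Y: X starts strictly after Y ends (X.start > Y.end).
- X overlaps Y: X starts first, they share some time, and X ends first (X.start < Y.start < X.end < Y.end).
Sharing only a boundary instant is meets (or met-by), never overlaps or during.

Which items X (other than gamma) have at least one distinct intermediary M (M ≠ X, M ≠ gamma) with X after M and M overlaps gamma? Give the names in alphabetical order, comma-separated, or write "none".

delta, epsilon, iota, lambda, zeta

Target gamma = [179, 364].
Intermediaries M with M overlaps gamma: alpha, kappa, mu.
Via alpha — items with X after alpha: delta, epsilon, zeta.
Via kappa — items with X after kappa: delta, epsilon, iota, lambda, zeta.
Via mu — items with X after mu: delta, epsilon, iota, lambda, zeta.
Union: delta, epsilon, iota, lambda, zeta.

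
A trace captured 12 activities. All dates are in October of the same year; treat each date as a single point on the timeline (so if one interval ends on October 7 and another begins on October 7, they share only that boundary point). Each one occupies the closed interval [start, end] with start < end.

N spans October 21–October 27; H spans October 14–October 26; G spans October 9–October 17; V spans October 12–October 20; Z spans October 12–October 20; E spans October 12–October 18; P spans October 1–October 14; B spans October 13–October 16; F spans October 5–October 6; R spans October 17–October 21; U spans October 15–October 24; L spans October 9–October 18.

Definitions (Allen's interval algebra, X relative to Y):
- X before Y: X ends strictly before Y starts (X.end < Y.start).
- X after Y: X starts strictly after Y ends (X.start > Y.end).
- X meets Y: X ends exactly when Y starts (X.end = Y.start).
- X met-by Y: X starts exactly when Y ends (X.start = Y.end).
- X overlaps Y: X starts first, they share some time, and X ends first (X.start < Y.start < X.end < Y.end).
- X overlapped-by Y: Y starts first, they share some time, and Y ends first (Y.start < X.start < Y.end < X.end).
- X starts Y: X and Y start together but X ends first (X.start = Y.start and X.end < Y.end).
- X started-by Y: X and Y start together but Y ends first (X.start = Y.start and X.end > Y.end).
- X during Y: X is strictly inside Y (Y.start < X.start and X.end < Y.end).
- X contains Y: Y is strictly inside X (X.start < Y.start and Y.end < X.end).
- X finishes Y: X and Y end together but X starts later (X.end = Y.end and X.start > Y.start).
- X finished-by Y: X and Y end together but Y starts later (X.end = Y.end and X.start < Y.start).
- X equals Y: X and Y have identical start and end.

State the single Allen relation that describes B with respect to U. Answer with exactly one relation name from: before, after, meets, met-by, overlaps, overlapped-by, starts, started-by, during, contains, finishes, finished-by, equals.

B = [October 13, October 16]; U = [October 15, October 24].
Compare endpoints: B.start < U.start, B.start < U.end, B.end > U.start, B.end < U.end.
That pattern is 'overlaps'.

overlaps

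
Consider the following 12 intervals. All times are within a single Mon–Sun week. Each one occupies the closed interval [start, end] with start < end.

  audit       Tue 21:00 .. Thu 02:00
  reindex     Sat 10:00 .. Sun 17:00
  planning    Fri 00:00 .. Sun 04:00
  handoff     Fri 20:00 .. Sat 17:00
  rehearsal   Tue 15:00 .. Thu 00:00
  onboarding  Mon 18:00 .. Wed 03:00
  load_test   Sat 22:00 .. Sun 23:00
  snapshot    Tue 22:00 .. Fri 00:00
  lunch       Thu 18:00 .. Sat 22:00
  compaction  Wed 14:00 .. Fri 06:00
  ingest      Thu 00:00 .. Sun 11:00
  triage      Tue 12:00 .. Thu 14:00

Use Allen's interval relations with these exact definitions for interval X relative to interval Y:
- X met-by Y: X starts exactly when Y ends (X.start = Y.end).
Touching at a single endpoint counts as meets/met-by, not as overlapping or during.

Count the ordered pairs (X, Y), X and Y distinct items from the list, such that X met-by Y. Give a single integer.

Checking all 132 ordered pairs for relation 'met-by'; matching pairs in alphabetical order:
(ingest, rehearsal): ingest met-by rehearsal ✓
(load_test, lunch): load_test met-by lunch ✓
(planning, snapshot): planning met-by snapshot ✓
Count: 3.

3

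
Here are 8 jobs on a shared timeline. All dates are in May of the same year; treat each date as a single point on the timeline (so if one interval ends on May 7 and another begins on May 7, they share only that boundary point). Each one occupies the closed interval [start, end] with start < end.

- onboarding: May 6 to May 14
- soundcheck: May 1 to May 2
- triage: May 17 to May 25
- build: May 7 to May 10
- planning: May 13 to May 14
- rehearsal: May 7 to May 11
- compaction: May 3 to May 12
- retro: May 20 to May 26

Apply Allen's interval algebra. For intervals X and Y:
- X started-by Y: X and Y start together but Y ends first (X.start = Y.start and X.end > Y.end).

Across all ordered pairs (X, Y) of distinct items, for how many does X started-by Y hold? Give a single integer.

1

Checking all 56 ordered pairs for relation 'started-by'; matching pairs in alphabetical order:
(rehearsal, build): rehearsal started-by build ✓
Count: 1.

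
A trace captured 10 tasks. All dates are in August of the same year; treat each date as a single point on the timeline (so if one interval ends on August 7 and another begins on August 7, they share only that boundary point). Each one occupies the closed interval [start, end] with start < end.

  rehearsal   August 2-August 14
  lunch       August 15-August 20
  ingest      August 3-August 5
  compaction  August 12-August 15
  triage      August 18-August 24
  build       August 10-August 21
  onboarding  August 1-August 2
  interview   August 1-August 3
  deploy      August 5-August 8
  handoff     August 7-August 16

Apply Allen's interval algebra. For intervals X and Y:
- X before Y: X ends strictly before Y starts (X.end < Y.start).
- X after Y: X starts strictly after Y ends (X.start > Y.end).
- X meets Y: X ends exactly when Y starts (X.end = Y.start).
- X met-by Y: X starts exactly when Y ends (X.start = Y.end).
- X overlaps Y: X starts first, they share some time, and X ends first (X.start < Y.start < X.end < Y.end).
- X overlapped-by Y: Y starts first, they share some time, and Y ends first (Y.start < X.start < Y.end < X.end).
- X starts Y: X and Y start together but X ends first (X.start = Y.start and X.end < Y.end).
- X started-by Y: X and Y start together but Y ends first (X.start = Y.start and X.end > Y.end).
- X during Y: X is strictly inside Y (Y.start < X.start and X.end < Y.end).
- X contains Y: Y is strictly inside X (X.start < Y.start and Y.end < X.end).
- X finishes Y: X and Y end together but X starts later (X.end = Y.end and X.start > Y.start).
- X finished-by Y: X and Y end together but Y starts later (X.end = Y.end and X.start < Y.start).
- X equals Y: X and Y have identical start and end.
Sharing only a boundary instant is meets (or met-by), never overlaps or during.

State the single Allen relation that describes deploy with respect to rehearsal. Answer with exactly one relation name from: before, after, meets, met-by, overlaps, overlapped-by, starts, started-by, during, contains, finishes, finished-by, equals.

deploy = [August 5, August 8]; rehearsal = [August 2, August 14].
Compare endpoints: deploy.start > rehearsal.start, deploy.start < rehearsal.end, deploy.end > rehearsal.start, deploy.end < rehearsal.end.
That pattern is 'during'.

during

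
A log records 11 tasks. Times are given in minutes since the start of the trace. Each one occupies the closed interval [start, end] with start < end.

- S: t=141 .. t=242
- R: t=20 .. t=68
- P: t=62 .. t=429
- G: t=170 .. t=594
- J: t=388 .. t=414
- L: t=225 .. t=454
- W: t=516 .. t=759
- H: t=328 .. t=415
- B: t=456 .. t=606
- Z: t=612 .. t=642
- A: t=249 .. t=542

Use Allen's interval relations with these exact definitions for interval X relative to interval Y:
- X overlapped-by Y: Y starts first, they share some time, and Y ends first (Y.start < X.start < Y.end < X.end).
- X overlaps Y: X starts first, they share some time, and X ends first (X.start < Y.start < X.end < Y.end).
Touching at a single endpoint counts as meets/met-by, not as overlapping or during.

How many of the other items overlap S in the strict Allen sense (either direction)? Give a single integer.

2

Target S = [t=141, t=242].
A [t=249, t=542] → after → no.
B [t=456, t=606] → after → no.
G [t=170, t=594] → overlapped-by → counts.
H [t=328, t=415] → after → no.
J [t=388, t=414] → after → no.
L [t=225, t=454] → overlapped-by → counts.
P [t=62, t=429] → contains → no.
R [t=20, t=68] → before → no.
W [t=516, t=759] → after → no.
Z [t=612, t=642] → after → no.
Total: 2.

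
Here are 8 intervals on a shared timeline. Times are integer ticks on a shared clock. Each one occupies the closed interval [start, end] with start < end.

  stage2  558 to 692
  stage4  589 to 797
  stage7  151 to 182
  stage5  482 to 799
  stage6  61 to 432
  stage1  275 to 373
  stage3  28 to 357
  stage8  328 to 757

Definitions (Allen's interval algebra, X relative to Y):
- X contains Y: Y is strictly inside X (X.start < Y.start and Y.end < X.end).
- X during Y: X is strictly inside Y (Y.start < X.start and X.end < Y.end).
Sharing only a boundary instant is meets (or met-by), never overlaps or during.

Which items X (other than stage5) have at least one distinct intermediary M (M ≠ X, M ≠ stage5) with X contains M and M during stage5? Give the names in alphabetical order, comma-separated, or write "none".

stage8

Target stage5 = [482, 799].
Intermediaries M with M during stage5: stage2, stage4.
Via stage2 — items with X contains stage2: stage8.
Via stage4 — items with X contains stage4: none.
Union: stage8.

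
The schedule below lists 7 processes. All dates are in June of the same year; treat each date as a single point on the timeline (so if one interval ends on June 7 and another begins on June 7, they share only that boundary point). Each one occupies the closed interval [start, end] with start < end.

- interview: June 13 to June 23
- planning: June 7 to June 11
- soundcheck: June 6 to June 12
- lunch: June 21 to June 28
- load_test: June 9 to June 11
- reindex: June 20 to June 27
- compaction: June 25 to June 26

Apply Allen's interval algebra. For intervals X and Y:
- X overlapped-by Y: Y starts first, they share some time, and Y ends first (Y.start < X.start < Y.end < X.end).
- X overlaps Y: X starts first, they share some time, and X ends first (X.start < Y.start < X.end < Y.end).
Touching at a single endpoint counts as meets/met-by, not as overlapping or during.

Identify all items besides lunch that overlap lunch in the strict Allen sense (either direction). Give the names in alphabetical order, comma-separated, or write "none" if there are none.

interview, reindex

Target lunch = [June 21, June 28].
compaction [June 25, June 26] → during → no.
interview [June 13, June 23] → overlaps → yes.
load_test [June 9, June 11] → before → no.
planning [June 7, June 11] → before → no.
reindex [June 20, June 27] → overlaps → yes.
soundcheck [June 6, June 12] → before → no.
Result: interview, reindex.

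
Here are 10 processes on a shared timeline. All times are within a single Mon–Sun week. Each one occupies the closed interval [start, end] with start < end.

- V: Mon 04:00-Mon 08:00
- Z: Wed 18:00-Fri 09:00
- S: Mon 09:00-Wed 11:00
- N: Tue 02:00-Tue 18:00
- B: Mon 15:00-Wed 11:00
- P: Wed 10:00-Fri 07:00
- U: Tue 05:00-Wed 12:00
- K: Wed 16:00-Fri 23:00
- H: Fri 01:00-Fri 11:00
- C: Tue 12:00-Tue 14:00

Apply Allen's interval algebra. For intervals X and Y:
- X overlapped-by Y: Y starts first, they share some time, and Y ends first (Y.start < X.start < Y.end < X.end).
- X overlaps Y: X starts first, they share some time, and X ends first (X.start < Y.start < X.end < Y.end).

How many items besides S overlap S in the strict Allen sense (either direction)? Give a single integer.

Target S = [Mon 09:00, Wed 11:00].
B [Mon 15:00, Wed 11:00] → finishes → no.
C [Tue 12:00, Tue 14:00] → during → no.
H [Fri 01:00, Fri 11:00] → after → no.
K [Wed 16:00, Fri 23:00] → after → no.
N [Tue 02:00, Tue 18:00] → during → no.
P [Wed 10:00, Fri 07:00] → overlapped-by → counts.
U [Tue 05:00, Wed 12:00] → overlapped-by → counts.
V [Mon 04:00, Mon 08:00] → before → no.
Z [Wed 18:00, Fri 09:00] → after → no.
Total: 2.

2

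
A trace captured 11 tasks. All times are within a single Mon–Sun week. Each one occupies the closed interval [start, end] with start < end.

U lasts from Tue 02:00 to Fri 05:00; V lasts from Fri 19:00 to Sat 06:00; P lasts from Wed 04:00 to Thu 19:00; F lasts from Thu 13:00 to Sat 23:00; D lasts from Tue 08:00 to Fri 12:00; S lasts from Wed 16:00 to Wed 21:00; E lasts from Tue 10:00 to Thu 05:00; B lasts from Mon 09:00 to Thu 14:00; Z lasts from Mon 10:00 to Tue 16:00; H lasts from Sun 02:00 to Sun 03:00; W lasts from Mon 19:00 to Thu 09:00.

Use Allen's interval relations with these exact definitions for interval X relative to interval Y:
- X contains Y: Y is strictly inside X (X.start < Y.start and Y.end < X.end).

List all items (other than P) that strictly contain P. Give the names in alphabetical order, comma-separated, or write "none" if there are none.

Target P = [Wed 04:00, Thu 19:00].
B [Mon 09:00, Thu 14:00] → overlaps → no.
D [Tue 08:00, Fri 12:00] → contains → yes.
E [Tue 10:00, Thu 05:00] → overlaps → no.
F [Thu 13:00, Sat 23:00] → overlapped-by → no.
H [Sun 02:00, Sun 03:00] → after → no.
S [Wed 16:00, Wed 21:00] → during → no.
U [Tue 02:00, Fri 05:00] → contains → yes.
V [Fri 19:00, Sat 06:00] → after → no.
W [Mon 19:00, Thu 09:00] → overlaps → no.
Z [Mon 10:00, Tue 16:00] → before → no.
Result: D, U.

D, U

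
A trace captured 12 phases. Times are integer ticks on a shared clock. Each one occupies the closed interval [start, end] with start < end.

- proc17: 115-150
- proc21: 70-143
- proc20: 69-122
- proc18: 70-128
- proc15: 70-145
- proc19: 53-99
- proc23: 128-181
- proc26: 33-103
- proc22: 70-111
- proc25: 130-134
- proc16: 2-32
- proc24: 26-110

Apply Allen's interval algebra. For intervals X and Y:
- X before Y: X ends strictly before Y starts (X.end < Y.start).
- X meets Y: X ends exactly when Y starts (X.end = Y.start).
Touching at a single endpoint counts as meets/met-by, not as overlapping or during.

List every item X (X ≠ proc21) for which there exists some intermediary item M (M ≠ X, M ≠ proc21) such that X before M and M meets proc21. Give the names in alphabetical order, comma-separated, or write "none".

Target proc21 = [70, 143].
Intermediaries M with M meets proc21: none.
Union: none.

none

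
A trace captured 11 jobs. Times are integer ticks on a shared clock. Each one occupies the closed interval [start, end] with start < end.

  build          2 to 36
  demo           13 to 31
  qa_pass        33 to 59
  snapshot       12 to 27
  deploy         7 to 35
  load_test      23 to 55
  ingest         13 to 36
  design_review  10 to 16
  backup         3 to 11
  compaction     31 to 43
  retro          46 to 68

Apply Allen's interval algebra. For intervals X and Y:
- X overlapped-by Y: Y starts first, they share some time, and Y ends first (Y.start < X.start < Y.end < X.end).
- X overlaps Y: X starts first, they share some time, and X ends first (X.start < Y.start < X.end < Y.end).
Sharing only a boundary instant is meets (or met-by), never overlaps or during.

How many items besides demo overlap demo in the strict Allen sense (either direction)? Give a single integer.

3

Target demo = [13, 31].
backup [3, 11] → before → no.
build [2, 36] → contains → no.
compaction [31, 43] → met-by → no.
deploy [7, 35] → contains → no.
design_review [10, 16] → overlaps → counts.
ingest [13, 36] → started-by → no.
load_test [23, 55] → overlapped-by → counts.
qa_pass [33, 59] → after → no.
retro [46, 68] → after → no.
snapshot [12, 27] → overlaps → counts.
Total: 3.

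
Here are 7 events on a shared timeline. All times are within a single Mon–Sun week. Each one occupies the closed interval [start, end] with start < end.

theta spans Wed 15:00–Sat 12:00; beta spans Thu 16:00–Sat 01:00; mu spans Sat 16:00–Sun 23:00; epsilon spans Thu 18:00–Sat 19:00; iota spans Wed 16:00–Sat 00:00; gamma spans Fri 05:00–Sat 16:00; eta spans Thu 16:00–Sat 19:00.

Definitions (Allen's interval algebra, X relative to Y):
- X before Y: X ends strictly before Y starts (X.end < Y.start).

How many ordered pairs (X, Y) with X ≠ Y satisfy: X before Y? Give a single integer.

Checking all 42 ordered pairs for relation 'before'; matching pairs in alphabetical order:
(beta, mu): beta before mu ✓
(iota, mu): iota before mu ✓
(theta, mu): theta before mu ✓
Count: 3.

3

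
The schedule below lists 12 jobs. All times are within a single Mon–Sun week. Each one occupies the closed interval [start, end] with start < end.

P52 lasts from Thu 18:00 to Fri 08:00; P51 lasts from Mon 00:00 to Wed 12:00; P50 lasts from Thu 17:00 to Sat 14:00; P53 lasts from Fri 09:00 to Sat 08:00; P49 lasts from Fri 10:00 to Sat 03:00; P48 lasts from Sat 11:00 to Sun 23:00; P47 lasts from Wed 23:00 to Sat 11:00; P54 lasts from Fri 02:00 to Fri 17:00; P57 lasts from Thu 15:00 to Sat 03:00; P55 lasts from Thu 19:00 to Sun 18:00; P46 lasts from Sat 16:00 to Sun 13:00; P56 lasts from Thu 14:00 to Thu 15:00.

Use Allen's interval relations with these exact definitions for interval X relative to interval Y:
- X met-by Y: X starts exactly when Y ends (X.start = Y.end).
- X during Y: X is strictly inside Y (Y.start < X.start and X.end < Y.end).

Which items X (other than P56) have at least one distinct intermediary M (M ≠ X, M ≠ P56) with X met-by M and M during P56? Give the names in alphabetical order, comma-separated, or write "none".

Target P56 = [Thu 14:00, Thu 15:00].
Intermediaries M with M during P56: none.
Union: none.

none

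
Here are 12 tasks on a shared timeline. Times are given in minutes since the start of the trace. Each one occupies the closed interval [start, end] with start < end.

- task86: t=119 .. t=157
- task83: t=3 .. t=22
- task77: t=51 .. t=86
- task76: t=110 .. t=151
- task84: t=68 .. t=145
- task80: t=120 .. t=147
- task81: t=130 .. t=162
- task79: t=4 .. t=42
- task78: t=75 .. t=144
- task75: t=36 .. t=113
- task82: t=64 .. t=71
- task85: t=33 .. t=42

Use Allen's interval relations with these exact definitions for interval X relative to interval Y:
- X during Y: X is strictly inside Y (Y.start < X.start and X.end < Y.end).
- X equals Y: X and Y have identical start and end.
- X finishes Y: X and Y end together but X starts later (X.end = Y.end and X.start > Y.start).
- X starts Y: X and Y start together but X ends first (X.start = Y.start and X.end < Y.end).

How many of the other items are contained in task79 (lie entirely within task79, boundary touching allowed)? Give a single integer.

Target task79 = [t=4, t=42].
task75 [t=36, t=113] → overlapped-by → no.
task76 [t=110, t=151] → after → no.
task77 [t=51, t=86] → after → no.
task78 [t=75, t=144] → after → no.
task80 [t=120, t=147] → after → no.
task81 [t=130, t=162] → after → no.
task82 [t=64, t=71] → after → no.
task83 [t=3, t=22] → overlaps → no.
task84 [t=68, t=145] → after → no.
task85 [t=33, t=42] → finishes → counts.
task86 [t=119, t=157] → after → no.
Total: 1.

1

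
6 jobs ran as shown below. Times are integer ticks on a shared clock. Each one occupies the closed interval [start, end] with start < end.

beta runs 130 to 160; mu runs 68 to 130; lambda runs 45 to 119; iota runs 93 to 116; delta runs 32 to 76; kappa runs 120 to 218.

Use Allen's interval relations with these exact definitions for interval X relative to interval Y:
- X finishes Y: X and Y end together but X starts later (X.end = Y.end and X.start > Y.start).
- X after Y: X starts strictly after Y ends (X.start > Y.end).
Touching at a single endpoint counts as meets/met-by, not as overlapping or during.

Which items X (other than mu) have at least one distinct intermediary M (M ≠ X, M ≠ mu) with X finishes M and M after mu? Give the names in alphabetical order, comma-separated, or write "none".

Target mu = [68, 130].
Intermediaries M with M after mu: none.
Union: none.

none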